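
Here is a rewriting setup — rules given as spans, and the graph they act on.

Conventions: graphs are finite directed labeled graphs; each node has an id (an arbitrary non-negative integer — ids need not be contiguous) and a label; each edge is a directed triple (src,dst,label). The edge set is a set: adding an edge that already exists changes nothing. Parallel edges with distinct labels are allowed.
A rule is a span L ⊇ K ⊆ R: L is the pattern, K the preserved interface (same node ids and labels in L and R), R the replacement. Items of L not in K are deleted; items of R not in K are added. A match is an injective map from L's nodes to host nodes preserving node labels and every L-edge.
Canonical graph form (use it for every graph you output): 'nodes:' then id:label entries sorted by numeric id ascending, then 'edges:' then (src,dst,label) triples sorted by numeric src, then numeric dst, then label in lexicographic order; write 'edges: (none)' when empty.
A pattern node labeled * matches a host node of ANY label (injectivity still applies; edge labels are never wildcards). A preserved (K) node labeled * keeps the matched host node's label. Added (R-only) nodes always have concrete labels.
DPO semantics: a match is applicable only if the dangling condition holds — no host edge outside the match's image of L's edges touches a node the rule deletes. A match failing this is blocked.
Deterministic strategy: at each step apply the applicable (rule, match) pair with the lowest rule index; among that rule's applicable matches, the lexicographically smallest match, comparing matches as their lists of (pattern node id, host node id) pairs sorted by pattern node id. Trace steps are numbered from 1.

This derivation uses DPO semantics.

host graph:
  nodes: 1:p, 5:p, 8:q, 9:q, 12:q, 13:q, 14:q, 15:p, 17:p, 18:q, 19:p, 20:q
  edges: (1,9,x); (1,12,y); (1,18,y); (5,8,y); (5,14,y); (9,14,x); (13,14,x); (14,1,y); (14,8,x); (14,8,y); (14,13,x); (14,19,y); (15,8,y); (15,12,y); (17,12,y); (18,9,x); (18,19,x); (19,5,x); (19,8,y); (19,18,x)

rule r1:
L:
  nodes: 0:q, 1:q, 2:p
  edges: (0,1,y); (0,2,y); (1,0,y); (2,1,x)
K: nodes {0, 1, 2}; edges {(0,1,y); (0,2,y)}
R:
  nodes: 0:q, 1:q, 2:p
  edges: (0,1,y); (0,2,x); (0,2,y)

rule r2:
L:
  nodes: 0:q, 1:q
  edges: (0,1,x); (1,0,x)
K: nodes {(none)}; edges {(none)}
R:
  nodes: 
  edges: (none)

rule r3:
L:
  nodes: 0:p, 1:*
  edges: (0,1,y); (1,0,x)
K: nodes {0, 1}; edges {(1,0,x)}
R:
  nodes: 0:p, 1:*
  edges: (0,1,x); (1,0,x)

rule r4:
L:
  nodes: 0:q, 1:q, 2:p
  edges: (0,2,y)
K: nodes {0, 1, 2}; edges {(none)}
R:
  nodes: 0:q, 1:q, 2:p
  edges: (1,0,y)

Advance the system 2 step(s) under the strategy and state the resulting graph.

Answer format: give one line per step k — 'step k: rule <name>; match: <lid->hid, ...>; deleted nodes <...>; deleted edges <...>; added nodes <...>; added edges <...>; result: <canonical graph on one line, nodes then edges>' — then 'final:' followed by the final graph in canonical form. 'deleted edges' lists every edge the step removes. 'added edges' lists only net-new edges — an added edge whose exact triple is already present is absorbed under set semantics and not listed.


step 1: rule r4; match: 0->14, 1->8, 2->1; deleted nodes (none); deleted edges (14,1,y); added nodes (none); added edges (8,14,y); result: nodes: 1:p, 5:p, 8:q, 9:q, 12:q, 13:q, 14:q, 15:p, 17:p, 18:q, 19:p, 20:q edges: (1,9,x); (1,12,y); (1,18,y); (5,8,y); (5,14,y); (8,14,y); (9,14,x); (13,14,x); (14,8,x); (14,8,y); (14,13,x); (14,19,y); (15,8,y); (15,12,y); (17,12,y); (18,9,x); (18,19,x); (19,5,x); (19,8,y); (19,18,x)
step 2: rule r4; match: 0->14, 1->8, 2->19; deleted nodes (none); deleted edges (14,19,y); added nodes (none); added edges (none); result: nodes: 1:p, 5:p, 8:q, 9:q, 12:q, 13:q, 14:q, 15:p, 17:p, 18:q, 19:p, 20:q edges: (1,9,x); (1,12,y); (1,18,y); (5,8,y); (5,14,y); (8,14,y); (9,14,x); (13,14,x); (14,8,x); (14,8,y); (14,13,x); (15,8,y); (15,12,y); (17,12,y); (18,9,x); (18,19,x); (19,5,x); (19,8,y); (19,18,x)
final:
nodes: 1:p, 5:p, 8:q, 9:q, 12:q, 13:q, 14:q, 15:p, 17:p, 18:q, 19:p, 20:q
edges: (1,9,x); (1,12,y); (1,18,y); (5,8,y); (5,14,y); (8,14,y); (9,14,x); (13,14,x); (14,8,x); (14,8,y); (14,13,x); (15,8,y); (15,12,y); (17,12,y); (18,9,x); (18,19,x); (19,5,x); (19,8,y); (19,18,x)


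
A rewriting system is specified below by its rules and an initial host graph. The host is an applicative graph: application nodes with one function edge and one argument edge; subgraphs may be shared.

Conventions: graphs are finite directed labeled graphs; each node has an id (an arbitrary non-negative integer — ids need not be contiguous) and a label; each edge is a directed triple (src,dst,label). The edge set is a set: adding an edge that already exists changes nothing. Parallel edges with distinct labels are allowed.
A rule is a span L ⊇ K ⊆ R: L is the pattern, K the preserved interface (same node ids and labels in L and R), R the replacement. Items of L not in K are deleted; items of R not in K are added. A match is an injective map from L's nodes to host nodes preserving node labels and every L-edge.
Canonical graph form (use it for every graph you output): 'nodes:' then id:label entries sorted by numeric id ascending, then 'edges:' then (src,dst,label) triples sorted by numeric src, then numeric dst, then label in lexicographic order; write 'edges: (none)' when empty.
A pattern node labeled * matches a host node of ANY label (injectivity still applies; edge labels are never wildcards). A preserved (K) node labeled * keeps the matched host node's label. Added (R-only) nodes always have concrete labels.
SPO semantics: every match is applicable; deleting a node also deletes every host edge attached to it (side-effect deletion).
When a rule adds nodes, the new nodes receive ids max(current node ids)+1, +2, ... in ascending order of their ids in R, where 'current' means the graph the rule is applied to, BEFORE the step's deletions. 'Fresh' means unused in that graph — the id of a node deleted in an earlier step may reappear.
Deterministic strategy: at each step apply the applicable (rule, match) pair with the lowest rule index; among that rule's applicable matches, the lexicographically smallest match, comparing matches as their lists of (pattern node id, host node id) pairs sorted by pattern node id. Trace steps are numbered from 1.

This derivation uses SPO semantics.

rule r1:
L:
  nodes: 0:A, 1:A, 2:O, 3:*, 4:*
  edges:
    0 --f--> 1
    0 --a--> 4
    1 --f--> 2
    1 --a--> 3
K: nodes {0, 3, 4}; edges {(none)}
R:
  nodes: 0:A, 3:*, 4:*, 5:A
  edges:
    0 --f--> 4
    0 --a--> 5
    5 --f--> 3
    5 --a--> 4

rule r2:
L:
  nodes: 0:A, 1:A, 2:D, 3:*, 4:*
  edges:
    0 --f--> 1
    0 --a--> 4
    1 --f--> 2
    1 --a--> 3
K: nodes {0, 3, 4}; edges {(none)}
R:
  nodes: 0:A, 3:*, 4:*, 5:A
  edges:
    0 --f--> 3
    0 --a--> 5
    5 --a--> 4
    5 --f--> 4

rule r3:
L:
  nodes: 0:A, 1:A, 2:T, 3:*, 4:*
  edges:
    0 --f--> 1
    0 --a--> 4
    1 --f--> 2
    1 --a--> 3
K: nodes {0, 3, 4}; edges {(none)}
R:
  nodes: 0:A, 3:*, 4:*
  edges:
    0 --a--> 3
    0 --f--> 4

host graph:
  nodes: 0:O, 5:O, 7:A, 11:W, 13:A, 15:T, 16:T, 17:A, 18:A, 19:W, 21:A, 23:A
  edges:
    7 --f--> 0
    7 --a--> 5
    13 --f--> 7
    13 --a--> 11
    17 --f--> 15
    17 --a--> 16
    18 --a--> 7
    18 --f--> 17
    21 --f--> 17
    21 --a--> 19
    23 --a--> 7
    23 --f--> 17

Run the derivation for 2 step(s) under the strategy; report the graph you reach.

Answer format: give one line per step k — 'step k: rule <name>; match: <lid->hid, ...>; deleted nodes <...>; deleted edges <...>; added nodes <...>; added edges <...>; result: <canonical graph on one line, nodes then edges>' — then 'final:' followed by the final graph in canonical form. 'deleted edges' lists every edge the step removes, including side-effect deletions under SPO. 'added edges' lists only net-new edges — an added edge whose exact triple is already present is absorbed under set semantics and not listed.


step 1: rule r1; match: 0->13, 1->7, 2->0, 3->5, 4->11; deleted nodes 0, 7; deleted edges (7,0,f); (7,5,a); (13,7,f); (13,11,a); (18,7,a); (23,7,a); added nodes 24; added edges (13,11,f); (13,24,a); (24,5,f); (24,11,a); result: nodes: 5:O, 11:W, 13:A, 15:T, 16:T, 17:A, 18:A, 19:W, 21:A, 23:A, 24:A edges: (13,11,f); (13,24,a); (17,15,f); (17,16,a); (18,17,f); (21,17,f); (21,19,a); (23,17,f); (24,5,f); (24,11,a)
step 2: rule r3; match: 0->21, 1->17, 2->15, 3->16, 4->19; deleted nodes 15, 17; deleted edges (17,15,f); (17,16,a); (18,17,f); (21,17,f); (21,19,a); (23,17,f); added nodes (none); added edges (21,16,a); (21,19,f); result: nodes: 5:O, 11:W, 13:A, 16:T, 18:A, 19:W, 21:A, 23:A, 24:A edges: (13,11,f); (13,24,a); (21,16,a); (21,19,f); (24,5,f); (24,11,a)
final:
nodes: 5:O, 11:W, 13:A, 16:T, 18:A, 19:W, 21:A, 23:A, 24:A
edges: (13,11,f); (13,24,a); (21,16,a); (21,19,f); (24,5,f); (24,11,a)


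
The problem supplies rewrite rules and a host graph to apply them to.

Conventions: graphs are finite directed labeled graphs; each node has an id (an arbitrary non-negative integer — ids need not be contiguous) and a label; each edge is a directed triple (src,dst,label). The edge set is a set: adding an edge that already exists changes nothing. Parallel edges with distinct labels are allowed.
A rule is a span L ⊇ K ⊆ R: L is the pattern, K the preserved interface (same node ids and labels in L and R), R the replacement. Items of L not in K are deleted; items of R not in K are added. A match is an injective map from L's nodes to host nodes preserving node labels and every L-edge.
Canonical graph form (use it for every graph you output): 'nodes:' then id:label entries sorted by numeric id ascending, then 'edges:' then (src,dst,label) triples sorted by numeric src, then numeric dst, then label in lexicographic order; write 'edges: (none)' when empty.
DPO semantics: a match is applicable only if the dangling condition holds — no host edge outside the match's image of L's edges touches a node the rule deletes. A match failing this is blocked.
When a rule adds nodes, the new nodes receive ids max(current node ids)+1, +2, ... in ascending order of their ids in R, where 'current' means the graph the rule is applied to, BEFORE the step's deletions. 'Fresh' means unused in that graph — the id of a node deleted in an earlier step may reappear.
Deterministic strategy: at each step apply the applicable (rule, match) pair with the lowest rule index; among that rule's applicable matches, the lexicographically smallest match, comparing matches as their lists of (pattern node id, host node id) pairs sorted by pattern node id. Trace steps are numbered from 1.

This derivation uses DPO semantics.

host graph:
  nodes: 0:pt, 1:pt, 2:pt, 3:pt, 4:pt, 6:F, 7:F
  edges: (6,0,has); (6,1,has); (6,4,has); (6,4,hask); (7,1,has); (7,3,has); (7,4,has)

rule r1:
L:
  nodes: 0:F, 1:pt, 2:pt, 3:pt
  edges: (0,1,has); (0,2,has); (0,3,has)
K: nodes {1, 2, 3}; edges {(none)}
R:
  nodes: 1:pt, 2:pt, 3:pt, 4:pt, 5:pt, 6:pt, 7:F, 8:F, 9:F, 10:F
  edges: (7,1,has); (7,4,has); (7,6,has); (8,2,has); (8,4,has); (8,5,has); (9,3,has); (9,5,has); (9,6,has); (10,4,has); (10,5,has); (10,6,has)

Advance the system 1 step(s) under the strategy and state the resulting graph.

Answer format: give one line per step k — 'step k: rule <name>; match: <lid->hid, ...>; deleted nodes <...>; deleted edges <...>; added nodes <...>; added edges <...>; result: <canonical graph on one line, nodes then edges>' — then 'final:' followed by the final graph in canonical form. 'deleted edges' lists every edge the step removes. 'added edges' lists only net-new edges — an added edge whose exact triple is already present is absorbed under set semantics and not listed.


step 1: rule r1; match: 0->7, 1->1, 2->3, 3->4; deleted nodes 7; deleted edges (7,1,has); (7,3,has); (7,4,has); added nodes 8, 9, 10, 11, 12, 13, 14; added edges (11,1,has); (11,8,has); (11,10,has); (12,3,has); (12,8,has); (12,9,has); (13,4,has); (13,9,has); (13,10,has); (14,8,has); (14,9,has); (14,10,has); result: nodes: 0:pt, 1:pt, 2:pt, 3:pt, 4:pt, 6:F, 8:pt, 9:pt, 10:pt, 11:F, 12:F, 13:F, 14:F edges: (6,0,has); (6,1,has); (6,4,has); (6,4,hask); (11,1,has); (11,8,has); (11,10,has); (12,3,has); (12,8,has); (12,9,has); (13,4,has); (13,9,has); (13,10,has); (14,8,has); (14,9,has); (14,10,has)
final:
nodes: 0:pt, 1:pt, 2:pt, 3:pt, 4:pt, 6:F, 8:pt, 9:pt, 10:pt, 11:F, 12:F, 13:F, 14:F
edges: (6,0,has); (6,1,has); (6,4,has); (6,4,hask); (11,1,has); (11,8,has); (11,10,has); (12,3,has); (12,8,has); (12,9,has); (13,4,has); (13,9,has); (13,10,has); (14,8,has); (14,9,has); (14,10,has)


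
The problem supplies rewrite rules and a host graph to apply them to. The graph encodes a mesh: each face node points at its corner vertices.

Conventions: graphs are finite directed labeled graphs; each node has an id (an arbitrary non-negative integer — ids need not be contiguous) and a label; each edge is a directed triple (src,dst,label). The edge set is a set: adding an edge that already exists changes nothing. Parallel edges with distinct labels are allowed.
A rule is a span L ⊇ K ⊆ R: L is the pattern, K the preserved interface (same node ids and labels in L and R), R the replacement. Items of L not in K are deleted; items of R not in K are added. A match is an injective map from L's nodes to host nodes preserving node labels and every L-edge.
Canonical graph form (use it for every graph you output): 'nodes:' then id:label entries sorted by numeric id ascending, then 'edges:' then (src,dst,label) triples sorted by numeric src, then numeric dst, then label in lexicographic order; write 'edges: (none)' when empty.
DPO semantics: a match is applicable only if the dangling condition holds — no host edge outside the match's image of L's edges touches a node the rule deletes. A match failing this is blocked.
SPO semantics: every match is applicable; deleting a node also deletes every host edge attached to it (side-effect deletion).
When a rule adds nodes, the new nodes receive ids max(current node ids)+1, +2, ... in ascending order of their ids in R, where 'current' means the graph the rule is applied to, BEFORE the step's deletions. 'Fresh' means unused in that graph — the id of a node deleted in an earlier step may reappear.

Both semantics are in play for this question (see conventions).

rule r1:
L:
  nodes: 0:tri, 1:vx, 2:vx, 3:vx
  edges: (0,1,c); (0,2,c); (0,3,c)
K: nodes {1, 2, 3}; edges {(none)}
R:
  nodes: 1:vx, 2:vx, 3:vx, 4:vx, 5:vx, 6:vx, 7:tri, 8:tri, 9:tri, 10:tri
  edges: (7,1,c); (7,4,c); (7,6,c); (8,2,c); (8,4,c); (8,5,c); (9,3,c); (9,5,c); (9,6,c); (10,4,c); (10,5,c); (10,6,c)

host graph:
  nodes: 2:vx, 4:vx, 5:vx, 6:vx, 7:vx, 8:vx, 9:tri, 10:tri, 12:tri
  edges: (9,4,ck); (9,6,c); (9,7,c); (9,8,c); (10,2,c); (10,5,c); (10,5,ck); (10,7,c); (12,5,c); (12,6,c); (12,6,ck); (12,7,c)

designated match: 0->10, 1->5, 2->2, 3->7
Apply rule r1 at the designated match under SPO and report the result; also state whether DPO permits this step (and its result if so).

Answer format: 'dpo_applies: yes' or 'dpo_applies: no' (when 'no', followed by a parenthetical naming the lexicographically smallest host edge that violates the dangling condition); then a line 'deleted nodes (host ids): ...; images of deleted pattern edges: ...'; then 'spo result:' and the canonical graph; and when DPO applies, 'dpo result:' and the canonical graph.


dpo_applies: no
(the rule deletes node 10, which keeps host edge (10,5,ck) outside the match image — the dangling condition fails, DPO blocks; SPO proceeds and side-deletes such edges)
deleted nodes (host ids): 10; images of deleted pattern edges: (10,2,c); (10,5,c); (10,7,c)
spo result:
nodes: 2:vx, 4:vx, 5:vx, 6:vx, 7:vx, 8:vx, 9:tri, 12:tri, 13:vx, 14:vx, 15:vx, 16:tri, 17:tri, 18:tri, 19:tri
edges: (9,4,ck); (9,6,c); (9,7,c); (9,8,c); (12,5,c); (12,6,c); (12,6,ck); (12,7,c); (16,5,c); (16,13,c); (16,15,c); (17,2,c); (17,13,c); (17,14,c); (18,7,c); (18,14,c); (18,15,c); (19,13,c); (19,14,c); (19,15,c)


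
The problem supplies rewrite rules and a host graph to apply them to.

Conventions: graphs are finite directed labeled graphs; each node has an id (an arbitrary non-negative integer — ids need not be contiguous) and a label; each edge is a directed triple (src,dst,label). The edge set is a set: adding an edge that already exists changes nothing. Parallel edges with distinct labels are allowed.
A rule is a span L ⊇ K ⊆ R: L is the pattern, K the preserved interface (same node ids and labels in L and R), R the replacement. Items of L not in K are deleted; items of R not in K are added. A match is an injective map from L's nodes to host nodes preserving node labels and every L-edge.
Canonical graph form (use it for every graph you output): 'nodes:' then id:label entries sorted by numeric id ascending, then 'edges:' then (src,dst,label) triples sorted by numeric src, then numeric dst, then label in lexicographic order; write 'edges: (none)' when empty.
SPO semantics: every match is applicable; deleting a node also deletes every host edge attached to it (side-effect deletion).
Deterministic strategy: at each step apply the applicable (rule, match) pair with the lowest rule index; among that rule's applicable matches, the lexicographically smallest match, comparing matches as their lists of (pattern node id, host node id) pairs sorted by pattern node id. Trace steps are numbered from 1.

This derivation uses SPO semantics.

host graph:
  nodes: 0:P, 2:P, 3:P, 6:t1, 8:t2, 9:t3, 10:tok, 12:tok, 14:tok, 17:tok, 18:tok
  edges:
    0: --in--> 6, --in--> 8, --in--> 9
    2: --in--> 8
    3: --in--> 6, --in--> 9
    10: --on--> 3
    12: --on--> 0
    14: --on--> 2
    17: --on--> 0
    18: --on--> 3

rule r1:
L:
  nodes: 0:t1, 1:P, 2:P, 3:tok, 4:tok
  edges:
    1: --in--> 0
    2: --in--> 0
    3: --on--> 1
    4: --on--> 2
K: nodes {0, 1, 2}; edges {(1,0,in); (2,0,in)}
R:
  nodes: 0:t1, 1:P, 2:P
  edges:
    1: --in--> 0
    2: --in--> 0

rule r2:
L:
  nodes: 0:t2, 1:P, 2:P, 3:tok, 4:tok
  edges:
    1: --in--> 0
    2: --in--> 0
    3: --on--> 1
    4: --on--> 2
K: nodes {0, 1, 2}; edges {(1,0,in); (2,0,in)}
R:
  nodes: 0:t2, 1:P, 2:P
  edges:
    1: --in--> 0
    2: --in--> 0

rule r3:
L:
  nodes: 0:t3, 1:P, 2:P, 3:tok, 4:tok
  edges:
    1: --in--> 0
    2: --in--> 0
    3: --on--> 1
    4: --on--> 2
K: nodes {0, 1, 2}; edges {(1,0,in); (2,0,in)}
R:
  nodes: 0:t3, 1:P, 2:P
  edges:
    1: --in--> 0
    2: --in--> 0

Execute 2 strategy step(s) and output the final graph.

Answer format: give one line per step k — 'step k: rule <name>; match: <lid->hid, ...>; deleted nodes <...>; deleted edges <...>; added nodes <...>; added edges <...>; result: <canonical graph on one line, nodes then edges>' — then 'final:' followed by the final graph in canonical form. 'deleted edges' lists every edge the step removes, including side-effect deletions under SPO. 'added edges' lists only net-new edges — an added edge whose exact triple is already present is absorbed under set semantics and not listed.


step 1: rule r1; match: 0->6, 1->0, 2->3, 3->12, 4->10; deleted nodes 10, 12; deleted edges (10,3,on); (12,0,on); added nodes (none); added edges (none); result: nodes: 0:P, 2:P, 3:P, 6:t1, 8:t2, 9:t3, 14:tok, 17:tok, 18:tok edges: (0,6,in); (0,8,in); (0,9,in); (2,8,in); (3,6,in); (3,9,in); (14,2,on); (17,0,on); (18,3,on)
step 2: rule r1; match: 0->6, 1->0, 2->3, 3->17, 4->18; deleted nodes 17, 18; deleted edges (17,0,on); (18,3,on); added nodes (none); added edges (none); result: nodes: 0:P, 2:P, 3:P, 6:t1, 8:t2, 9:t3, 14:tok edges: (0,6,in); (0,8,in); (0,9,in); (2,8,in); (3,6,in); (3,9,in); (14,2,on)
final:
nodes: 0:P, 2:P, 3:P, 6:t1, 8:t2, 9:t3, 14:tok
edges: (0,6,in); (0,8,in); (0,9,in); (2,8,in); (3,6,in); (3,9,in); (14,2,on)


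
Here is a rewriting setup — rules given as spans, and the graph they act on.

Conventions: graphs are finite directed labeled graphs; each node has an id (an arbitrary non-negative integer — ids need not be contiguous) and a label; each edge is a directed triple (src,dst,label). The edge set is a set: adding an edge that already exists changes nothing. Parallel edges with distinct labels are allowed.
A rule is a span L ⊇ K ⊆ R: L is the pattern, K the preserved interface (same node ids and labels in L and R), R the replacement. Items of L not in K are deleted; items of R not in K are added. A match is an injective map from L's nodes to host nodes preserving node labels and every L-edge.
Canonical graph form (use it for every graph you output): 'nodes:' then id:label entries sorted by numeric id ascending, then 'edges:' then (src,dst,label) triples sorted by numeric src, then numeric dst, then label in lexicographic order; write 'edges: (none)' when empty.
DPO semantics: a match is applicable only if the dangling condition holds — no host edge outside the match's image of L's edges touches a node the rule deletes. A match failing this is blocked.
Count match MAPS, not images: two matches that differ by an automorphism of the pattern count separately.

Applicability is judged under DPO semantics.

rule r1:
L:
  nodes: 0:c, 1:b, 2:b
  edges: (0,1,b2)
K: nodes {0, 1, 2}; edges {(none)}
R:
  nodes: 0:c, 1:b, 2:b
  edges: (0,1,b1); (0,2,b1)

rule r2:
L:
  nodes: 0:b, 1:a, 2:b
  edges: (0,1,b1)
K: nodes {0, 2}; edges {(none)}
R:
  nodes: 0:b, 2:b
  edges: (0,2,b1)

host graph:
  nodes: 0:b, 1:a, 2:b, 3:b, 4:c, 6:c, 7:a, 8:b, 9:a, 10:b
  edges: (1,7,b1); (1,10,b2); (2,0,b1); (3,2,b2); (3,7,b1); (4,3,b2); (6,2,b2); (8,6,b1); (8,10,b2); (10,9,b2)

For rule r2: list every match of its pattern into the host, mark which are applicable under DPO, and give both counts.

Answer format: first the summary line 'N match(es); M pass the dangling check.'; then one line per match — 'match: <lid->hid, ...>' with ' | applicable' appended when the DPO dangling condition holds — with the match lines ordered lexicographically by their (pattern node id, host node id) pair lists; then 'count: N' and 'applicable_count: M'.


4 match(es); 0 pass the dangling check.
match: 0->3, 1->7, 2->0
match: 0->3, 1->7, 2->2
match: 0->3, 1->7, 2->8
match: 0->3, 1->7, 2->10
count: 4
applicable_count: 0


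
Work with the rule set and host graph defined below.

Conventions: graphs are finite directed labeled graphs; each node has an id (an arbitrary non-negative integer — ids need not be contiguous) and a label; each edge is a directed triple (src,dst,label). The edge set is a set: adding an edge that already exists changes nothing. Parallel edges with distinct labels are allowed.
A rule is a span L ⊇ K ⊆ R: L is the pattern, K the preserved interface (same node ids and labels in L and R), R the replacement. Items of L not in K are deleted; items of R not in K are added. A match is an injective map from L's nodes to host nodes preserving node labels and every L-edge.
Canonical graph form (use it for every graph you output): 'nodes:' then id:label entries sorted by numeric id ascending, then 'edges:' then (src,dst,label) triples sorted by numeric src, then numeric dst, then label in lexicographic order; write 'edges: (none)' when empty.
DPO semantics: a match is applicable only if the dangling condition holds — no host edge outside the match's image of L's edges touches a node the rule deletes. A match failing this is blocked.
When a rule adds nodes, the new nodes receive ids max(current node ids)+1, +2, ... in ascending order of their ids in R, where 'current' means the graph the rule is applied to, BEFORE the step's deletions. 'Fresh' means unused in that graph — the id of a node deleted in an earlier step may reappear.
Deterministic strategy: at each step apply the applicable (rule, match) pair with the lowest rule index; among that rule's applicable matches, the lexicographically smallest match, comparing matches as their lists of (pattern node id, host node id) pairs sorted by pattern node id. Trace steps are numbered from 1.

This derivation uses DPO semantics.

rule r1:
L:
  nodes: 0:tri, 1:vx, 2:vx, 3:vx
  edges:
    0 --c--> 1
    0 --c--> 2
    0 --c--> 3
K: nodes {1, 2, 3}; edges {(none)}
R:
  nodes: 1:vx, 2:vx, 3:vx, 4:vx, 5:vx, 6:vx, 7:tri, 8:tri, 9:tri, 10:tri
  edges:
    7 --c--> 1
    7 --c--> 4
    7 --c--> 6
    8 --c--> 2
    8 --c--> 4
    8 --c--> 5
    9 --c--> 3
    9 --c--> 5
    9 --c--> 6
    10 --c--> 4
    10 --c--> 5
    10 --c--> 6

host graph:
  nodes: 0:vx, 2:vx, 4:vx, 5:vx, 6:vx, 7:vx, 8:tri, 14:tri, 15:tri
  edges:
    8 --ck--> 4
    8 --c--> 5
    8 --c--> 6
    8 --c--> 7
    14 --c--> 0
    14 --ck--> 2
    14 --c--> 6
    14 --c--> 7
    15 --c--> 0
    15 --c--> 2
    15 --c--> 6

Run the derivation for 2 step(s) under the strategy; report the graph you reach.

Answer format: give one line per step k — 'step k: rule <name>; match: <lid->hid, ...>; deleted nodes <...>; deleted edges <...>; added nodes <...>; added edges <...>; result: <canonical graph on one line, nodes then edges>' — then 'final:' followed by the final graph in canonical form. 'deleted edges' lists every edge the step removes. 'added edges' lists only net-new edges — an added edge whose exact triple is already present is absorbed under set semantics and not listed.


step 1: rule r1; match: 0->15, 1->0, 2->2, 3->6; deleted nodes 15; deleted edges (15,0,c); (15,2,c); (15,6,c); added nodes 16, 17, 18, 19, 20, 21, 22; added edges (19,0,c); (19,16,c); (19,18,c); (20,2,c); (20,16,c); (20,17,c); (21,6,c); (21,17,c); (21,18,c); (22,16,c); (22,17,c); (22,18,c); result: nodes: 0:vx, 2:vx, 4:vx, 5:vx, 6:vx, 7:vx, 8:tri, 14:tri, 16:vx, 17:vx, 18:vx, 19:tri, 20:tri, 21:tri, 22:tri edges: (8,4,ck); (8,5,c); (8,6,c); (8,7,c); (14,0,c); (14,2,ck); (14,6,c); (14,7,c); (19,0,c); (19,16,c); (19,18,c); (20,2,c); (20,16,c); (20,17,c); (21,6,c); (21,17,c); (21,18,c); (22,16,c); (22,17,c); (22,18,c)
step 2: rule r1; match: 0->19, 1->0, 2->16, 3->18; deleted nodes 19; deleted edges (19,0,c); (19,16,c); (19,18,c); added nodes 23, 24, 25, 26, 27, 28, 29; added edges (26,0,c); (26,23,c); (26,25,c); (27,16,c); (27,23,c); (27,24,c); (28,18,c); (28,24,c); (28,25,c); (29,23,c); (29,24,c); (29,25,c); result: nodes: 0:vx, 2:vx, 4:vx, 5:vx, 6:vx, 7:vx, 8:tri, 14:tri, 16:vx, 17:vx, 18:vx, 20:tri, 21:tri, 22:tri, 23:vx, 24:vx, 25:vx, 26:tri, 27:tri, 28:tri, 29:tri edges: (8,4,ck); (8,5,c); (8,6,c); (8,7,c); (14,0,c); (14,2,ck); (14,6,c); (14,7,c); (20,2,c); (20,16,c); (20,17,c); (21,6,c); (21,17,c); (21,18,c); (22,16,c); (22,17,c); (22,18,c); (26,0,c); (26,23,c); (26,25,c); (27,16,c); (27,23,c); (27,24,c); (28,18,c); (28,24,c); (28,25,c); (29,23,c); (29,24,c); (29,25,c)
final:
nodes: 0:vx, 2:vx, 4:vx, 5:vx, 6:vx, 7:vx, 8:tri, 14:tri, 16:vx, 17:vx, 18:vx, 20:tri, 21:tri, 22:tri, 23:vx, 24:vx, 25:vx, 26:tri, 27:tri, 28:tri, 29:tri
edges: (8,4,ck); (8,5,c); (8,6,c); (8,7,c); (14,0,c); (14,2,ck); (14,6,c); (14,7,c); (20,2,c); (20,16,c); (20,17,c); (21,6,c); (21,17,c); (21,18,c); (22,16,c); (22,17,c); (22,18,c); (26,0,c); (26,23,c); (26,25,c); (27,16,c); (27,23,c); (27,24,c); (28,18,c); (28,24,c); (28,25,c); (29,23,c); (29,24,c); (29,25,c)


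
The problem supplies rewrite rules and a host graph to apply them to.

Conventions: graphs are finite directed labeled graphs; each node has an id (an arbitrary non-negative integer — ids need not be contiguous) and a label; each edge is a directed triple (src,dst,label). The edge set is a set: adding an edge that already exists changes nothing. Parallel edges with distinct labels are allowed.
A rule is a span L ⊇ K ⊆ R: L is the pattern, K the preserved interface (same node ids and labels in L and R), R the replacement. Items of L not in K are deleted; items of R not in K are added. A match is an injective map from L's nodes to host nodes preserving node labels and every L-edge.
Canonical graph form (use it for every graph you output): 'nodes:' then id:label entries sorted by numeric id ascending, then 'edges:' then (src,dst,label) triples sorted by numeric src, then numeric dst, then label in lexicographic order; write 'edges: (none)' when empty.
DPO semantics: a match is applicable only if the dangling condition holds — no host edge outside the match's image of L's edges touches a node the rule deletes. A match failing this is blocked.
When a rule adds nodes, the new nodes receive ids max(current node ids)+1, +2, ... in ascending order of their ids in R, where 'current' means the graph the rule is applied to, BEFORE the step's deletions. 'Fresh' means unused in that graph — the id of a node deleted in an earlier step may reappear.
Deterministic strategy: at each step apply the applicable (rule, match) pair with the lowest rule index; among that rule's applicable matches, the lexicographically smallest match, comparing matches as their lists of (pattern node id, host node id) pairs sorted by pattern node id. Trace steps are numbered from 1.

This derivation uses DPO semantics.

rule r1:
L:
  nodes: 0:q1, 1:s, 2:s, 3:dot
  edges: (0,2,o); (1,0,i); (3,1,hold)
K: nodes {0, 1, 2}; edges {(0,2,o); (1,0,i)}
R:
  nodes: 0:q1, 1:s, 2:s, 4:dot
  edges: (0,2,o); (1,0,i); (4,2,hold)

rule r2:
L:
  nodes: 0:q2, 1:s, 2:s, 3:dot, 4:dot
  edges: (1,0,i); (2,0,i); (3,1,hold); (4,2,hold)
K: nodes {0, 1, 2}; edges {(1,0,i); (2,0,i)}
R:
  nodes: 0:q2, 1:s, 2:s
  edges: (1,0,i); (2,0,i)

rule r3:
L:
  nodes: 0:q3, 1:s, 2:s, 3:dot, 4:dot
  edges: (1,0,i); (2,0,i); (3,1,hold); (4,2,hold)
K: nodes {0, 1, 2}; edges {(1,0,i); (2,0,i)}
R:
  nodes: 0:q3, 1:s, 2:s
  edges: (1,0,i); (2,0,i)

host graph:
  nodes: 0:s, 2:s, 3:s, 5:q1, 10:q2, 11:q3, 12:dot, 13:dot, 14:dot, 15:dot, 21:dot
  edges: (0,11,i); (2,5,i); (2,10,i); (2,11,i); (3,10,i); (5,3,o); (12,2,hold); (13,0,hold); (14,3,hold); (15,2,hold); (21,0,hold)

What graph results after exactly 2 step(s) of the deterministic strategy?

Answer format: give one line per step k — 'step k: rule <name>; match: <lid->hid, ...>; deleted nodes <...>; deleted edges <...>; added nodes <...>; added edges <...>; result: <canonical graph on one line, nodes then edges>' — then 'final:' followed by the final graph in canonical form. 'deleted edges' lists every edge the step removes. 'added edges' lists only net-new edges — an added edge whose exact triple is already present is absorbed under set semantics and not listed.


step 1: rule r1; match: 0->5, 1->2, 2->3, 3->12; deleted nodes 12; deleted edges (12,2,hold); added nodes 22; added edges (22,3,hold); result: nodes: 0:s, 2:s, 3:s, 5:q1, 10:q2, 11:q3, 13:dot, 14:dot, 15:dot, 21:dot, 22:dot edges: (0,11,i); (2,5,i); (2,10,i); (2,11,i); (3,10,i); (5,3,o); (13,0,hold); (14,3,hold); (15,2,hold); (21,0,hold); (22,3,hold)
step 2: rule r1; match: 0->5, 1->2, 2->3, 3->15; deleted nodes 15; deleted edges (15,2,hold); added nodes 23; added edges (23,3,hold); result: nodes: 0:s, 2:s, 3:s, 5:q1, 10:q2, 11:q3, 13:dot, 14:dot, 21:dot, 22:dot, 23:dot edges: (0,11,i); (2,5,i); (2,10,i); (2,11,i); (3,10,i); (5,3,o); (13,0,hold); (14,3,hold); (21,0,hold); (22,3,hold); (23,3,hold)
final:
nodes: 0:s, 2:s, 3:s, 5:q1, 10:q2, 11:q3, 13:dot, 14:dot, 21:dot, 22:dot, 23:dot
edges: (0,11,i); (2,5,i); (2,10,i); (2,11,i); (3,10,i); (5,3,o); (13,0,hold); (14,3,hold); (21,0,hold); (22,3,hold); (23,3,hold)


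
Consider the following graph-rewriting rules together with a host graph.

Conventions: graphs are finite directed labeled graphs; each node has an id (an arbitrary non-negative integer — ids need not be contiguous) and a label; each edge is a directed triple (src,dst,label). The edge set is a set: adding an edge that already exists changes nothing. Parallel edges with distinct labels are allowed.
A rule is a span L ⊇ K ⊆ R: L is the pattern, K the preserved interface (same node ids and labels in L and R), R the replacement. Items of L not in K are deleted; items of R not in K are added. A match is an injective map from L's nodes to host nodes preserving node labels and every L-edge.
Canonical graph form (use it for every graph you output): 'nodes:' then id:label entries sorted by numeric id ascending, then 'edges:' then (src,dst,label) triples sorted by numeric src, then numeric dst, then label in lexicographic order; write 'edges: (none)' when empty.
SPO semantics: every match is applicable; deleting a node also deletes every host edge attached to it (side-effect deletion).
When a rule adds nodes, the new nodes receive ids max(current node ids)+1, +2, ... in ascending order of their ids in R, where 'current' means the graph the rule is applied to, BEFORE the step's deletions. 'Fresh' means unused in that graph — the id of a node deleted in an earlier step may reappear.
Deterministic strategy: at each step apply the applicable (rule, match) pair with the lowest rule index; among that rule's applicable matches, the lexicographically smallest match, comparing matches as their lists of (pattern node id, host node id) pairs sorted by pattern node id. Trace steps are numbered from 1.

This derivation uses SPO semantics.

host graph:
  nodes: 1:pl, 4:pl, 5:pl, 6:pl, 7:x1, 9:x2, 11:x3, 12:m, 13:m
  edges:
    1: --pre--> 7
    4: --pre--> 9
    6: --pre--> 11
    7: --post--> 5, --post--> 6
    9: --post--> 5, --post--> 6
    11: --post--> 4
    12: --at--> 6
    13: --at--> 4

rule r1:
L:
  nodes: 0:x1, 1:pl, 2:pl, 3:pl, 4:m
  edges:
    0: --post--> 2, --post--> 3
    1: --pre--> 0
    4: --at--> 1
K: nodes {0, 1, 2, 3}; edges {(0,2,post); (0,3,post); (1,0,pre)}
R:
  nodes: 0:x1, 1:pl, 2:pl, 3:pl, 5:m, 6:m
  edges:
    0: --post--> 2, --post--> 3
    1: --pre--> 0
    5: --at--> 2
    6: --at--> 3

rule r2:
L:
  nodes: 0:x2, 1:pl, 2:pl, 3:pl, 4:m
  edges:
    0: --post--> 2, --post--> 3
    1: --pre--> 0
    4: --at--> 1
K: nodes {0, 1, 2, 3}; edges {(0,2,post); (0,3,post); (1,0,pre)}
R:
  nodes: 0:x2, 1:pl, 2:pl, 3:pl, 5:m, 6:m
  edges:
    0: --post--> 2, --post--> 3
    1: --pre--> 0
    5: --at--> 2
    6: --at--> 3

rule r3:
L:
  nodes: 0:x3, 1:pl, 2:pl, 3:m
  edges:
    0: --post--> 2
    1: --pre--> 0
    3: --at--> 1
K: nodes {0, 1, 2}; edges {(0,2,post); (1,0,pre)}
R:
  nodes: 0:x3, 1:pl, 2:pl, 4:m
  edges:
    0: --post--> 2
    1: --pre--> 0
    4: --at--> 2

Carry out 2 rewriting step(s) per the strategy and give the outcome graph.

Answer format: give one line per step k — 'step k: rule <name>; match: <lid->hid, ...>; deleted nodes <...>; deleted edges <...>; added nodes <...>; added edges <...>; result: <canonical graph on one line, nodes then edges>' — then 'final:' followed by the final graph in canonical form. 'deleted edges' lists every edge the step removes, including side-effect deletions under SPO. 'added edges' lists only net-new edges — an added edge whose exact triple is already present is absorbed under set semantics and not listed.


step 1: rule r2; match: 0->9, 1->4, 2->5, 3->6, 4->13; deleted nodes 13; deleted edges (13,4,at); added nodes 14, 15; added edges (14,5,at); (15,6,at); result: nodes: 1:pl, 4:pl, 5:pl, 6:pl, 7:x1, 9:x2, 11:x3, 12:m, 14:m, 15:m edges: (1,7,pre); (4,9,pre); (6,11,pre); (7,5,post); (7,6,post); (9,5,post); (9,6,post); (11,4,post); (12,6,at); (14,5,at); (15,6,at)
step 2: rule r3; match: 0->11, 1->6, 2->4, 3->12; deleted nodes 12; deleted edges (12,6,at); added nodes 16; added edges (16,4,at); result: nodes: 1:pl, 4:pl, 5:pl, 6:pl, 7:x1, 9:x2, 11:x3, 14:m, 15:m, 16:m edges: (1,7,pre); (4,9,pre); (6,11,pre); (7,5,post); (7,6,post); (9,5,post); (9,6,post); (11,4,post); (14,5,at); (15,6,at); (16,4,at)
final:
nodes: 1:pl, 4:pl, 5:pl, 6:pl, 7:x1, 9:x2, 11:x3, 14:m, 15:m, 16:m
edges: (1,7,pre); (4,9,pre); (6,11,pre); (7,5,post); (7,6,post); (9,5,post); (9,6,post); (11,4,post); (14,5,at); (15,6,at); (16,4,at)


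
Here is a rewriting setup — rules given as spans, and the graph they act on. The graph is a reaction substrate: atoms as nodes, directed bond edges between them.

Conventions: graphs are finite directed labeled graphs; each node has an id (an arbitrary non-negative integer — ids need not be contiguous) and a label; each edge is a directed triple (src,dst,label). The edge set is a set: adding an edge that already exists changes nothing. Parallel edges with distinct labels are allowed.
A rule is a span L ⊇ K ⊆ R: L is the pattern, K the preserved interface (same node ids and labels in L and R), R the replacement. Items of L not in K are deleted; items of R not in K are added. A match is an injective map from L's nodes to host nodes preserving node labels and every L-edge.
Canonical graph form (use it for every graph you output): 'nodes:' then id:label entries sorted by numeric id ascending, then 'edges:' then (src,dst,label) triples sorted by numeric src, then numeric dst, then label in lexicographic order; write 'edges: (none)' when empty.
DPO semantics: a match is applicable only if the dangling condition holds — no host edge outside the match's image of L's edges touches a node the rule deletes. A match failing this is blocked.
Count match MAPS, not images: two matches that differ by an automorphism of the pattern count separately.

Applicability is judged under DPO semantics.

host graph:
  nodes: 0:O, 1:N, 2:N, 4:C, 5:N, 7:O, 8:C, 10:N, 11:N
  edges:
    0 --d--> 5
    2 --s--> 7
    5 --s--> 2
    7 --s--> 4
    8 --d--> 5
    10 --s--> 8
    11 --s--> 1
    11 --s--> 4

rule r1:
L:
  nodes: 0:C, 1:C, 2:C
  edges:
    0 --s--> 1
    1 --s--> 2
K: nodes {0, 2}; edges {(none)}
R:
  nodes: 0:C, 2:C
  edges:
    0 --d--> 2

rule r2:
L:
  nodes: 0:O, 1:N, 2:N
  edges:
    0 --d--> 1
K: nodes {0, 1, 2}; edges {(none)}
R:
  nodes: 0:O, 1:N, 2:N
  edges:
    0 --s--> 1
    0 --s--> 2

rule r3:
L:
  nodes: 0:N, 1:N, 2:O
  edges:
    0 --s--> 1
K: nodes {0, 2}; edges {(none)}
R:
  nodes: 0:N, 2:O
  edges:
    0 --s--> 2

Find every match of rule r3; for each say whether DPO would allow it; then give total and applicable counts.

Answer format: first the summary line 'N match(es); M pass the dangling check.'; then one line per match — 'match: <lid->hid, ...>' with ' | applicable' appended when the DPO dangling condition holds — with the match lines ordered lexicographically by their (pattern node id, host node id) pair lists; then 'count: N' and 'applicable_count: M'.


4 match(es); 2 pass the dangling check.
match: 0->5, 1->2, 2->0
match: 0->5, 1->2, 2->7
match: 0->11, 1->1, 2->0 | applicable
match: 0->11, 1->1, 2->7 | applicable
count: 4
applicable_count: 2


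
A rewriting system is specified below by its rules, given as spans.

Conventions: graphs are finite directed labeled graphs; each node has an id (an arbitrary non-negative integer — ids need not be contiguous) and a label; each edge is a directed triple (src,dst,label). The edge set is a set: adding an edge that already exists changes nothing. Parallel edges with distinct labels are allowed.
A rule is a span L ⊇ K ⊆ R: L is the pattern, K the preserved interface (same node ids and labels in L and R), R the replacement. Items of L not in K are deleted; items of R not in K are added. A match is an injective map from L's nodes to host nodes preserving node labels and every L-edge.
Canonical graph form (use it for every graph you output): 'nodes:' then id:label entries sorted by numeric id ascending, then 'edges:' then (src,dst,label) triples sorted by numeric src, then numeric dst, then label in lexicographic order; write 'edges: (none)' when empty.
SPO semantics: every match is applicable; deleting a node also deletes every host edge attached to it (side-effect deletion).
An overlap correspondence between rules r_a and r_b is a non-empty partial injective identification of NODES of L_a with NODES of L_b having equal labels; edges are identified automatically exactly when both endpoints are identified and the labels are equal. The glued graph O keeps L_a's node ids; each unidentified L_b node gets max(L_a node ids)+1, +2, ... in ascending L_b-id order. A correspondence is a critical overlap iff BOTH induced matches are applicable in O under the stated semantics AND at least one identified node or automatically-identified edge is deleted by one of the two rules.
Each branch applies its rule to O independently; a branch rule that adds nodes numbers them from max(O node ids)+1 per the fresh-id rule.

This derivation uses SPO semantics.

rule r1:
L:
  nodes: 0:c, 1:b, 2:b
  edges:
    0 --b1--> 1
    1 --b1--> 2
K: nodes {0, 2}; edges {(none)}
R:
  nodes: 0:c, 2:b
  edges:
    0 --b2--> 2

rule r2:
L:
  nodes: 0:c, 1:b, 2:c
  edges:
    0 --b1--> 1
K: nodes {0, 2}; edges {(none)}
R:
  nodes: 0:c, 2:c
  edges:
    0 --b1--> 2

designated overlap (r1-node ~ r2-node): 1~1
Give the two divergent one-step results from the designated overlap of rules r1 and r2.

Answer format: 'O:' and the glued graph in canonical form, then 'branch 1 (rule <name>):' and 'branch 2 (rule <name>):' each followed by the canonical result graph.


O:
nodes: 0:c, 1:b, 2:b, 3:c, 4:c
edges: (0,1,b1); (1,2,b1); (3,1,b1)
branch 1 (rule r1):
nodes: 0:c, 2:b, 3:c, 4:c
edges: (0,2,b2)
branch 2 (rule r2):
nodes: 0:c, 2:b, 3:c, 4:c
edges: (3,4,b1)
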